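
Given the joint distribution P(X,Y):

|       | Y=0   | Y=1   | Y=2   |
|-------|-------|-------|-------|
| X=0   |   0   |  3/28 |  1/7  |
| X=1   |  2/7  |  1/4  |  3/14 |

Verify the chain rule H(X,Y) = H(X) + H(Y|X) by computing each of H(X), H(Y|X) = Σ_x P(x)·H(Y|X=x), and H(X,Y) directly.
H(X) = 0.8113 bits, H(Y|X) = 1.4276 bits, H(X,Y) = 2.2389 bits

Marginal of X (row sums):
  P(X=0) = 0 + 3/28 + 1/7 = 1/4
  P(X=1) = 2/7 + 1/4 + 3/14 = 3/4
H(X) = -[(1/4)·log₂(1/4) + (3/4)·log₂(3/4)]
  = 0.50000 + 0.31128 = 0.8113 bits

H(Y|X) = Σ_x P(x)·H(Y|X=x):
  X=0: P(X=0) = 1/4, P(Y|X=0) = (0, 3/7, 4/7) → H(Y|X=0) = 0.98523
  X=1: P(X=1) = 3/4, P(Y|X=1) = (8/21, 1/3, 2/7) → H(Y|X=1) = 1.57511
H(Y|X) = (1/4)·0.98523 + (3/4)·1.57511 = 1.4276 bits

H(X,Y) = -Σ_{x,y} P(x,y) log₂ P(x,y). Per-cell terms -P(x,y)·log₂P(x,y):
  X=0: 0.00000, 0.34526, 0.40105
  X=1: 0.51639, 0.50000, 0.47623
  (cells with P = 0 contribute 0)
Sum of the 6 terms: H(X,Y) = 2.2389 bits

Chain rule check:
  H(X) + H(Y|X) = 0.8113 + 1.4276 = 2.2389 bits
  H(X,Y) = 2.2389 bits
✓ Chain rule verified.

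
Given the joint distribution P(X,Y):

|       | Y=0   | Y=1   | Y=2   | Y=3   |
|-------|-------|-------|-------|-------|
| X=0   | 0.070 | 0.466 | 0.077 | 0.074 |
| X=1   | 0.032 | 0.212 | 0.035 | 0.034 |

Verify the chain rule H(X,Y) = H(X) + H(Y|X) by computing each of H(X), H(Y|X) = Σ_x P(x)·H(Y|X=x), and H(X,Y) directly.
H(X) = 0.8966 bits, H(Y|X) = 1.4166 bits, H(X,Y) = 2.3132 bits

Marginal of X (row sums):
  P(X=0) = 0.070 + 0.466 + 0.077 + 0.074 = 0.687
  P(X=1) = 0.032 + 0.212 + 0.035 + 0.034 = 0.313
H(X) = -[0.687·log₂(0.687) + 0.313·log₂(0.313)]
  = 0.37209 + 0.52451 = 0.8966 bits

H(Y|X) = Σ_x P(x)·H(Y|X=x):
  X=0: P(X=0) = 0.687, P(Y|X=0) = (70/687, 466/687, 77/687, 74/687) → H(Y|X=0) = 1.41572
  X=1: P(X=1) = 0.313, P(Y|X=1) = (32/313, 212/313, 35/313, 34/313) → H(Y|X=1) = 1.41840
H(Y|X) = 0.687·1.41572 + 0.313·1.41840 = 1.4166 bits

H(X,Y) = -Σ_{x,y} P(x,y) log₂ P(x,y). Per-cell terms -P(x,y)·log₂P(x,y):
  X=0: 0.26856, 0.51334, 0.28482, 0.27797
  X=1: 0.15891, 0.47443, 0.16928, 0.16586
Sum of the 8 terms: H(X,Y) = 2.3132 bits

Chain rule check:
  H(X) + H(Y|X) = 0.8966 + 1.4166 = 2.3132 bits
  H(X,Y) = 2.3132 bits
✓ Chain rule verified.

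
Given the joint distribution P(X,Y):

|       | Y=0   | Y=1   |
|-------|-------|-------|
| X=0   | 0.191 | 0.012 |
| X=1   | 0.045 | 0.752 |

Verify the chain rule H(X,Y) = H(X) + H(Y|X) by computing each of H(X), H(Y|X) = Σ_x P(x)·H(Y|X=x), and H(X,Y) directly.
H(X) = 0.7279 bits, H(Y|X) = 0.3154 bits, H(X,Y) = 1.0433 bits

Marginal of X (row sums):
  P(X=0) = 0.191 + 0.012 = 0.203
  P(X=1) = 0.045 + 0.752 = 0.797
H(X) = -[0.203·log₂(0.203) + 0.797·log₂(0.797)]
  = 0.4670 + 0.2609 = 0.7279 bits

H(Y|X) = Σ_x P(x)·H(Y|X=x):
  X=0: P(X=0) = 0.203, P(Y|X=0) = (191/203, 12/203) → H(Y|X=0) = 0.3239
  X=1: P(X=1) = 0.797, P(Y|X=1) = (45/797, 752/797) → H(Y|X=1) = 0.3132
H(Y|X) = 0.203·0.3239 + 0.797·0.3132 = 0.3154 bits

H(X,Y) = -Σ_{x,y} P(x,y) log₂ P(x,y). Per-cell terms -P(x,y)·log₂P(x,y):
  X=0: 0.4562, 0.0766
  X=1: 0.2013, 0.3092
Sum of the 4 terms: H(X,Y) = 1.0433 bits

Chain rule check:
  H(X) + H(Y|X) = 0.7279 + 0.3154 = 1.0433 bits
  H(X,Y) = 1.0433 bits
✓ Chain rule verified.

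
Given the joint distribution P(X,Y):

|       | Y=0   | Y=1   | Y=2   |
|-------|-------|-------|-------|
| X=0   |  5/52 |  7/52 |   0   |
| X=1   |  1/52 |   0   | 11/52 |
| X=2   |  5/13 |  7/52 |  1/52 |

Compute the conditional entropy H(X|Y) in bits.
0.8294 bits

H(X|Y) = H(X,Y) - H(Y)

H(X,Y) = -Σ_{x,y} P(x,y) log₂ P(x,y). Per-cell terms -P(x,y)·log₂P(x,y):
  X=0: 0.32486, 0.38945, 0.00000
  X=1: 0.10962, 0.00000, 0.47406
  X=2: 0.53020, 0.38945, 0.10962
  (cells with P = 0 contribute 0)
Sum of the 9 terms: H(X,Y) = 2.3273 bits

Marginal of Y (column sums):
  P(Y=0) = 5/52 + 1/52 + 5/13 = 1/2
  P(Y=1) = 7/52 + 0 + 7/52 = 7/26
  P(Y=2) = 0 + 11/52 + 1/52 = 3/13
H(Y) = -[(1/2)·log₂(1/2) + (7/26)·log₂(7/26) + (3/13)·log₂(3/13)]
  = 0.50000 + 0.50968 + 0.48819 = 1.4979 bits

H(X|Y) = H(X,Y) - H(Y) = 2.3273 - 1.4979 = 0.8294 bits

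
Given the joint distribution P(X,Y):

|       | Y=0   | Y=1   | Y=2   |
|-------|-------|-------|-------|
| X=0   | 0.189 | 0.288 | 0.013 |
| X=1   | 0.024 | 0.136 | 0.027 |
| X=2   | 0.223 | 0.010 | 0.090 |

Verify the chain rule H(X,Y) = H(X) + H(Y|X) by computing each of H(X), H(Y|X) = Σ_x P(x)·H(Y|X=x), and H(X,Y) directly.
H(X) = 1.4832 bits, H(Y|X) = 1.0928 bits, H(X,Y) = 2.5761 bits

Marginal of X (row sums):
  P(X=0) = 0.189 + 0.288 + 0.013 = 0.490
  P(X=1) = 0.024 + 0.136 + 0.027 = 0.187
  P(X=2) = 0.223 + 0.010 + 0.090 = 0.323
H(X) = -[0.490·log₂(0.490) + 0.187·log₂(0.187) + 0.323·log₂(0.323)]
  = 0.5043 + 0.4523 + 0.5266 = 1.4832 bits

H(Y|X) = Σ_x P(x)·H(Y|X=x):
  X=0: P(X=0) = 0.490, P(Y|X=0) = (27/70, 144/245, 13/490) → H(Y|X=0) = 1.1197
  X=1: P(X=1) = 0.187, P(Y|X=1) = (24/187, 8/11, 27/187) → H(Y|X=1) = 1.1174
  X=2: P(X=2) = 0.323, P(Y|X=2) = (223/323, 10/323, 90/323) → H(Y|X=2) = 1.0379
H(Y|X) = 0.490·1.1197 + 0.187·1.1174 + 0.323·1.0379 = 1.0928 bits

H(X,Y) = -Σ_{x,y} P(x,y) log₂ P(x,y). Per-cell terms -P(x,y)·log₂P(x,y):
  X=0: 0.4543, 0.5172, 0.0814
  X=1: 0.1291, 0.3915, 0.1407
  X=2: 0.4828, 0.0664, 0.3127
Sum of the 9 terms: H(X,Y) = 2.5761 bits

Chain rule check:
  H(X) + H(Y|X) = 1.4832 + 1.0928 = 2.5760 bits
  H(X,Y) = 2.5761 bits
✓ Chain rule verified (Δ = 0.0001 is 4-dp rounding noise: each of the three values was rounded independently).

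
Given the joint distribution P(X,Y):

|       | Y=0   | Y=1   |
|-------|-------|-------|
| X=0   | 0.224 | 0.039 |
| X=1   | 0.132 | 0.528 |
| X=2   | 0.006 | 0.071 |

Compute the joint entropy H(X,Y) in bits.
1.8534 bits

H(X,Y) = -Σ_{x,y} P(x,y) log₂ P(x,y). Per-cell terms -P(x,y)·log₂P(x,y):
  X=0: 0.483488, 0.182535
  X=1: 0.385624, 0.486494
  X=2: 0.044285, 0.270939
Sum of the 6 terms: H(X,Y) = 1.8534 bits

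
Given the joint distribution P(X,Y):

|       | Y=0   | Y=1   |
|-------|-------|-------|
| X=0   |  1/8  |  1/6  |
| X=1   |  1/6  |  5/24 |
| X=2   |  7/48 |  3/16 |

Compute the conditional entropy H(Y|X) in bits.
0.9886 bits

H(Y|X) = H(X,Y) - H(X)

H(X,Y) = -Σ_{x,y} P(x,y) log₂ P(x,y). Per-cell terms -P(x,y)·log₂P(x,y):
  X=0: 0.3750, 0.4308
  X=1: 0.4308, 0.4715
  X=2: 0.4051, 0.4528
Sum of the 6 terms: H(X,Y) = 2.5660 bits

Marginal of X (row sums):
  P(X=0) = 1/8 + 1/6 = 7/24
  P(X=1) = 1/6 + 5/24 = 3/8
  P(X=2) = 7/48 + 3/16 = 1/3
H(X) = -[(7/24)·log₂(7/24) + (3/8)·log₂(3/8) + (1/3)·log₂(1/3)]
  = 0.5185 + 0.5306 + 0.5283 = 1.5774 bits

H(Y|X) = H(X,Y) - H(X) = 2.5660 - 1.5774 = 0.9886 bits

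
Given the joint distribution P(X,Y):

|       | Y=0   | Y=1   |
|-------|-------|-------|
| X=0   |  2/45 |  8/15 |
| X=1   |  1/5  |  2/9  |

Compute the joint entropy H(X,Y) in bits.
1.6299 bits

H(X,Y) = -Σ_{x,y} P(x,y) log₂ P(x,y). Per-cell terms -P(x,y)·log₂P(x,y):
  X=0: 0.1996, 0.4837
  X=1: 0.4644, 0.4822
Sum of the 4 terms: H(X,Y) = 1.6299 bits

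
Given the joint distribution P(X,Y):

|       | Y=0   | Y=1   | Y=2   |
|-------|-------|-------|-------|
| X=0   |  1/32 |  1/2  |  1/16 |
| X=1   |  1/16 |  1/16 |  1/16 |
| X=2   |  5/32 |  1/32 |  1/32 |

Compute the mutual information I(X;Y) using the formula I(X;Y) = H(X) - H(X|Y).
0.3568 bits

I(X;Y) = H(X) - H(X|Y)

Marginal of X (row sums):
  P(X=0) = 1/32 + 1/2 + 1/16 = 19/32
  P(X=1) = 1/16 + 1/16 + 1/16 = 3/16
  P(X=2) = 5/32 + 1/32 + 1/32 = 7/32
H(X) = -[(19/32)·log₂(19/32) + (3/16)·log₂(3/16) + (7/32)·log₂(7/32)]
  = 0.44654 + 0.45282 + 0.47964 = 1.3790 bits

Marginal of Y (column sums):
  P(Y=0) = 1/32 + 1/16 + 5/32 = 1/4
  P(Y=1) = 1/2 + 1/16 + 1/32 = 19/32
  P(Y=2) = 1/16 + 1/16 + 1/32 = 5/32
H(X|Y) = Σ_y P(y)·H(X|Y=y):
  Y=0: P(Y=0) = 1/4, P(X|Y=0) = (1/8, 1/4, 5/8) → H(X|Y=0) = 1.29879
  Y=1: P(Y=1) = 19/32, P(X|Y=1) = (16/19, 2/19, 1/19) → H(X|Y=1) = 0.77424
  Y=2: P(Y=2) = 5/32, P(X|Y=2) = (2/5, 2/5, 1/5) → H(X|Y=2) = 1.52193
H(X|Y) = (1/4)·1.29879 + (19/32)·0.77424 + (5/32)·1.52193 = 1.0222 bits

I(X;Y) = H(X) - H(X|Y) = 1.3790 - 1.0222 = 0.3568 bits

Cross-check via I(X;Y) = H(X) + H(Y) - H(X,Y): computing H(Y) from the column sums and H(X,Y) from the 9 cells in the same way gives H(Y) = 1.3650 bits and H(X,Y) = 2.3872 bits, so
I(X;Y) = 1.3790 + 1.3650 - 2.3872 = 0.3568 bits ✓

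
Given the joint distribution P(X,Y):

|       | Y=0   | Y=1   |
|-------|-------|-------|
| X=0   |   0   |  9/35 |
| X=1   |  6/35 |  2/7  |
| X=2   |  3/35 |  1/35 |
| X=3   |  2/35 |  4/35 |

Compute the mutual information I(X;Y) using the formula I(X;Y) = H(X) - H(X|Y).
0.2116 bits

I(X;Y) = H(X) - H(X|Y)

Marginal of X (row sums):
  P(X=0) = 0 + 9/35 = 9/35
  P(X=1) = 6/35 + 2/7 = 16/35
  P(X=2) = 3/35 + 1/35 = 4/35
  P(X=3) = 2/35 + 4/35 = 6/35
H(X) = -[(9/35)·log₂(9/35) + (16/35)·log₂(16/35) + (4/35)·log₂(4/35) + (6/35)·log₂(6/35)]
  = 0.503835 + 0.516244 + 0.357632 + 0.436169 = 1.81388 bits

Marginal of Y (column sums):
  P(Y=0) = 0 + 6/35 + 3/35 + 2/35 = 11/35
  P(Y=1) = 9/35 + 2/7 + 1/35 + 4/35 = 24/35
H(X|Y) = Σ_y P(y)·H(X|Y=y):
  Y=0: P(Y=0) = 11/35, P(X|Y=0) = (0, 6/11, 3/11, 2/11) → H(X|Y=0) = 1.435371
  Y=1: P(Y=1) = 24/35, P(X|Y=1) = (3/8, 5/12, 1/24, 1/6) → H(X|Y=1) = 1.678771
H(X|Y) = (11/35)·1.435371 + (24/35)·1.678771 = 1.60227 bits

I(X;Y) = H(X) - H(X|Y) = 1.81388 - 1.60227 = 0.2116 bits

Cross-check via I(X;Y) = H(X) + H(Y) - H(X,Y): computing H(Y) from the column sums and H(X,Y) from the 8 cells in the same way gives H(Y) = 0.89806 bits and H(X,Y) = 2.50033 bits, so
I(X;Y) = 1.81388 + 0.89806 - 2.50033 = 0.2116 bits ✓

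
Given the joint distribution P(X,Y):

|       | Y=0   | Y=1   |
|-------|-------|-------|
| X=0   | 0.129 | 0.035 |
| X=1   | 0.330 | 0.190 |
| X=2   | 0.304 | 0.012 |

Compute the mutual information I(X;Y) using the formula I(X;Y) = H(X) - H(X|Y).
0.1013 bits

I(X;Y) = H(X) - H(X|Y)

Marginal of X (row sums):
  P(X=0) = 0.129 + 0.035 = 0.164
  P(X=1) = 0.330 + 0.190 = 0.520
  P(X=2) = 0.304 + 0.012 = 0.316
H(X) = -[0.164·log₂(0.164) + 0.520·log₂(0.520) + 0.316·log₂(0.316)]
  = 0.427750 + 0.490577 + 0.525193 = 1.44352 bits

Marginal of Y (column sums):
  P(Y=0) = 0.129 + 0.330 + 0.304 = 0.763
  P(Y=1) = 0.035 + 0.190 + 0.012 = 0.237
H(X|Y) = Σ_y P(y)·H(X|Y=y):
  Y=0: P(Y=0) = 0.763, P(X|Y=0) = (129/763, 330/763, 304/763) → H(X|Y=0) = 1.485494
  Y=1: P(Y=1) = 0.237, P(X|Y=1) = (35/237, 190/237, 4/79) → H(X|Y=1) = 0.881076
H(X|Y) = 0.763·1.485494 + 0.237·0.881076 = 1.34225 bits

I(X;Y) = H(X) - H(X|Y) = 1.44352 - 1.34225 = 0.1013 bits

Cross-check via I(X;Y) = H(X) + H(Y) - H(X,Y): computing H(Y) from the column sums and H(X,Y) from the 6 cells in the same way gives H(Y) = 0.79002 bits and H(X,Y) = 2.13226 bits, so
I(X;Y) = 1.44352 + 0.79002 - 2.13226 = 0.1013 bits ✓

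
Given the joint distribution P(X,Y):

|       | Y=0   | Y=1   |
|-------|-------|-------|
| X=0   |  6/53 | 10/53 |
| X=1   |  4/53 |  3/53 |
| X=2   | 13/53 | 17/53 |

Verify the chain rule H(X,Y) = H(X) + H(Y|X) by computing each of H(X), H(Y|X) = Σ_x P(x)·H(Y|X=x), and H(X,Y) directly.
H(X) = 1.3721 bits, H(Y|X) = 0.9770 bits, H(X,Y) = 2.3491 bits

Marginal of X (row sums):
  P(X=0) = 6/53 + 10/53 = 16/53
  P(X=1) = 4/53 + 3/53 = 7/53
  P(X=2) = 13/53 + 17/53 = 30/53
H(X) = -[(16/53)·log₂(16/53) + (7/53)·log₂(7/53) + (30/53)·log₂(30/53)]
  = 0.52164 + 0.38574 + 0.46473 = 1.3721 bits

H(Y|X) = Σ_x P(x)·H(Y|X=x):
  X=0: P(X=0) = 16/53, P(Y|X=0) = (3/8, 5/8) → H(Y|X=0) = 0.95443
  X=1: P(X=1) = 7/53, P(Y|X=1) = (4/7, 3/7) → H(Y|X=1) = 0.98523
  X=2: P(X=2) = 30/53, P(Y|X=2) = (13/30, 17/30) → H(Y|X=2) = 0.98714
H(Y|X) = (16/53)·0.95443 + (7/53)·0.98523 + (30/53)·0.98714 = 0.9770 bits

H(X,Y) = -Σ_{x,y} P(x,y) log₂ P(x,y). Per-cell terms -P(x,y)·log₂P(x,y):
  X=0: 0.35581, 0.45396
  X=1: 0.28135, 0.23451
  X=2: 0.49731, 0.52618
Sum of the 6 terms: H(X,Y) = 2.3491 bits

Chain rule check:
  H(X) + H(Y|X) = 1.3721 + 0.9770 = 2.3491 bits
  H(X,Y) = 2.3491 bits
✓ Chain rule verified.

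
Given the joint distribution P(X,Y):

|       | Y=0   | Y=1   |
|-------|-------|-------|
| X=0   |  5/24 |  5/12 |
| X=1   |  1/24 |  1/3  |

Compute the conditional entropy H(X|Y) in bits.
0.9058 bits

H(X|Y) = H(X,Y) - H(Y)

H(X,Y) = -Σ_{x,y} P(x,y) log₂ P(x,y). Per-cell terms -P(x,y)·log₂P(x,y):
  X=0: 0.4715, 0.5263
  X=1: 0.1910, 0.5283
Sum of the 4 terms: H(X,Y) = 1.7171 bits

Marginal of Y (column sums):
  P(Y=0) = 5/24 + 1/24 = 1/4
  P(Y=1) = 5/12 + 1/3 = 3/4
H(Y) = -[(1/4)·log₂(1/4) + (3/4)·log₂(3/4)]
  = 0.5000 + 0.3113 = 0.8113 bits

H(X|Y) = H(X,Y) - H(Y) = 1.7171 - 0.8113 = 0.9058 bits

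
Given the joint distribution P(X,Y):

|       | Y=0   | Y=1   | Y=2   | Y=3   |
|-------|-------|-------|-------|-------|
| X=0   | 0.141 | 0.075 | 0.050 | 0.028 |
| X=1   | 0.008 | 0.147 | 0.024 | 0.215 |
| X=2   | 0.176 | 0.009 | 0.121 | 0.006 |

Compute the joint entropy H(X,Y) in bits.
3.0228 bits

H(X,Y) = -Σ_{x,y} P(x,y) log₂ P(x,y). Per-cell terms -P(x,y)·log₂P(x,y):
  X=0: 0.3985, 0.2803, 0.2161, 0.1444
  X=1: 0.0557, 0.4066, 0.1291, 0.4768
  X=2: 0.4411, 0.0612, 0.3687, 0.0443
Sum of the 12 terms: H(X,Y) = 3.0228 bits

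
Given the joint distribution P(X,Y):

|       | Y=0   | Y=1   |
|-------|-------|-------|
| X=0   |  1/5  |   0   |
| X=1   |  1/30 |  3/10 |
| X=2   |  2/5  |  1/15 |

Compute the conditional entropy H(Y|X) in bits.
0.4324 bits

H(Y|X) = H(X,Y) - H(X)

H(X,Y) = -Σ_{x,y} P(x,y) log₂ P(x,y). Per-cell terms -P(x,y)·log₂P(x,y):
  X=0: 0.4643856, 0.0000000
  X=1: 0.1635630, 0.5210897
  X=2: 0.5287712, 0.2604594
  (cells with P = 0 contribute 0)
Sum of the 6 terms: H(X,Y) = 1.938269 bits

Marginal of X (row sums):
  P(X=0) = 1/5 + 0 = 1/5
  P(X=1) = 1/30 + 3/10 = 1/3
  P(X=2) = 2/5 + 1/15 = 7/15
H(X) = -[(1/5)·log₂(1/5) + (1/3)·log₂(1/3) + (7/15)·log₂(7/15)]
  = 0.4643856 + 0.5283208 + 0.5131166 = 1.505823 bits

H(Y|X) = H(X,Y) - H(X) = 1.938269 - 1.505823 = 0.4324 bits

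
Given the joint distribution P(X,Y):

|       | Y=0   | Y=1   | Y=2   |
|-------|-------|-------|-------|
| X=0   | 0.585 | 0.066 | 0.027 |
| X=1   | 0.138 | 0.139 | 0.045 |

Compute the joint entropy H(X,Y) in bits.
1.8433 bits

H(X,Y) = -Σ_{x,y} P(x,y) log₂ P(x,y). Per-cell terms -P(x,y)·log₂P(x,y):
  X=0: 0.4525, 0.2588, 0.1407
  X=1: 0.3943, 0.3957, 0.2013
Sum of the 6 terms: H(X,Y) = 1.8433 bits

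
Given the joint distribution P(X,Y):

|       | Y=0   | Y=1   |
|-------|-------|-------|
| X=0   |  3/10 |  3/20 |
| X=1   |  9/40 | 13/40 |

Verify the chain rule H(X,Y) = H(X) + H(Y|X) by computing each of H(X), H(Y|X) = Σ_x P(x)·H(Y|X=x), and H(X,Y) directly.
H(X) = 0.9928 bits, H(Y|X) = 0.9500 bits, H(X,Y) = 1.9428 bits

Marginal of X (row sums):
  P(X=0) = 3/10 + 3/20 = 9/20
  P(X=1) = 9/40 + 13/40 = 11/20
H(X) = -[(9/20)·log₂(9/20) + (11/20)·log₂(11/20)]
  = 0.5184 + 0.4744 = 0.9928 bits

H(Y|X) = Σ_x P(x)·H(Y|X=x):
  X=0: P(X=0) = 9/20, P(Y|X=0) = (2/3, 1/3) → H(Y|X=0) = 0.9183
  X=1: P(X=1) = 11/20, P(Y|X=1) = (9/22, 13/22) → H(Y|X=1) = 0.9760
H(Y|X) = (9/20)·0.9183 + (11/20)·0.9760 = 0.9500 bits

H(X,Y) = -Σ_{x,y} P(x,y) log₂ P(x,y). Per-cell terms -P(x,y)·log₂P(x,y):
  X=0: 0.5211, 0.4105
  X=1: 0.4842, 0.5270
Sum of the 4 terms: H(X,Y) = 1.9428 bits

Chain rule check:
  H(X) + H(Y|X) = 0.9928 + 0.9500 = 1.9428 bits
  H(X,Y) = 1.9428 bits
✓ Chain rule verified.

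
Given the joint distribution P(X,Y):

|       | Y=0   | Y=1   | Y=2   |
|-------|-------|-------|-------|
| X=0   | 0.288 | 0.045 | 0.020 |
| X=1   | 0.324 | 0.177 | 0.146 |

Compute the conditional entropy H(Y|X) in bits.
1.2690 bits

H(Y|X) = H(X,Y) - H(X)

H(X,Y) = -Σ_{x,y} P(x,y) log₂ P(x,y). Per-cell terms -P(x,y)·log₂P(x,y):
  X=0: 0.5172, 0.2013, 0.1129
  X=1: 0.5268, 0.4422, 0.4053
Sum of the 6 terms: H(X,Y) = 2.2057 bits

Marginal of X (row sums):
  P(X=0) = 0.288 + 0.045 + 0.020 = 0.353
  P(X=1) = 0.324 + 0.177 + 0.146 = 0.647
H(X) = -[0.353·log₂(0.353) + 0.647·log₂(0.647)]
  = 0.5303 + 0.4064 = 0.9367 bits

H(Y|X) = H(X,Y) - H(X) = 2.2057 - 0.9367 = 1.2690 bits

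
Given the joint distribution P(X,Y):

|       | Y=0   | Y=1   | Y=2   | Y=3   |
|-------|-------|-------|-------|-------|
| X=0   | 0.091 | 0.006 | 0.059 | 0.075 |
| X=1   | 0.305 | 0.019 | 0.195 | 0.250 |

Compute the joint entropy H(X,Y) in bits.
2.4712 bits

H(X,Y) = -Σ_{x,y} P(x,y) log₂ P(x,y). Per-cell terms -P(x,y)·log₂P(x,y):
  X=0: 0.3147, 0.0443, 0.2409, 0.2803
  X=1: 0.5225, 0.1086, 0.4599, 0.5000
Sum of the 8 terms: H(X,Y) = 2.4712 bits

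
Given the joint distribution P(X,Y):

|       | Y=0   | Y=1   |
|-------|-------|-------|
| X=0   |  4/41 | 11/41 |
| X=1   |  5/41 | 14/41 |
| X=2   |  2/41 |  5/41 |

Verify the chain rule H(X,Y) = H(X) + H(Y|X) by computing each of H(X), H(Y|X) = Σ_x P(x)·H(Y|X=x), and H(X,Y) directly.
H(X) = 1.4803 bits, H(Y|X) = 0.8388 bits, H(X,Y) = 2.3191 bits

Marginal of X (row sums):
  P(X=0) = 4/41 + 11/41 = 15/41
  P(X=1) = 5/41 + 14/41 = 19/41
  P(X=2) = 2/41 + 5/41 = 7/41
H(X) = -[(15/41)·log₂(15/41) + (19/41)·log₂(19/41) + (7/41)·log₂(7/41)]
  = 0.530730 + 0.514216 + 0.435400 = 1.4803 bits

H(Y|X) = Σ_x P(x)·H(Y|X=x):
  X=0: P(X=0) = 15/41, P(Y|X=0) = (4/15, 11/15) → H(Y|X=0) = 0.836641
  X=1: P(X=1) = 19/41, P(Y|X=1) = (5/19, 14/19) → H(Y|X=1) = 0.831474
  X=2: P(X=2) = 7/41, P(Y|X=2) = (2/7, 5/7) → H(Y|X=2) = 0.863121
H(Y|X) = (15/41)·0.836641 + (19/41)·0.831474 + (7/41)·0.863121 = 0.8388 bits

H(X,Y) = -Σ_{x,y} P(x,y) log₂ P(x,y). Per-cell terms -P(x,y)·log₂P(x,y):
  X=0: 0.327566, 0.509252
  X=1: 0.370198, 0.529336
  X=2: 0.212564, 0.370198
Sum of the 6 terms: H(X,Y) = 2.3191 bits

Chain rule check:
  H(X) + H(Y|X) = 1.4803 + 0.8388 = 2.3191 bits
  H(X,Y) = 2.3191 bits
✓ Chain rule verified.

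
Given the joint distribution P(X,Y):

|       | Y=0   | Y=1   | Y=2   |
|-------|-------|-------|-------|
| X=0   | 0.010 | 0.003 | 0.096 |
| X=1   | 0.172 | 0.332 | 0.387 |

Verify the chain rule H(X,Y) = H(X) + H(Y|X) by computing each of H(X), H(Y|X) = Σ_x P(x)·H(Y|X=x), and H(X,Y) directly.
H(X) = 0.4969 bits, H(Y|X) = 1.4142 bits, H(X,Y) = 1.9111 bits

Marginal of X (row sums):
  P(X=0) = 0.010 + 0.003 + 0.096 = 0.109
  P(X=1) = 0.172 + 0.332 + 0.387 = 0.891
H(X) = -[0.109·log₂(0.109) + 0.891·log₂(0.891)]
  = 0.34854 + 0.14835 = 0.4969 bits

H(Y|X) = Σ_x P(x)·H(Y|X=x):
  X=0: P(X=0) = 0.109, P(Y|X=0) = (10/109, 3/109, 96/109) → H(Y|X=0) = 0.62020
  X=1: P(X=1) = 0.891, P(Y|X=1) = (172/891, 332/891, 43/99) → H(Y|X=1) = 1.51134
H(Y|X) = 0.109·0.62020 + 0.891·1.51134 = 1.4142 bits

H(X,Y) = -Σ_{x,y} P(x,y) log₂ P(x,y). Per-cell terms -P(x,y)·log₂P(x,y):
  X=0: 0.06644, 0.02514, 0.32456
  X=1: 0.43680, 0.52813, 0.53003
Sum of the 6 terms: H(X,Y) = 1.9111 bits

Chain rule check:
  H(X) + H(Y|X) = 0.4969 + 1.4142 = 1.9111 bits
  H(X,Y) = 1.9111 bits
✓ Chain rule verified.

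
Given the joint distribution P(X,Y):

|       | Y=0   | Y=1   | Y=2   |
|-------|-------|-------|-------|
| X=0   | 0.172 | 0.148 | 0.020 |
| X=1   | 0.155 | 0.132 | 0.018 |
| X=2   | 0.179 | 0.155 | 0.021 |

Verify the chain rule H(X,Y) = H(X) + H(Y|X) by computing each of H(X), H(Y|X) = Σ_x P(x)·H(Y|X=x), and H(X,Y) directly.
H(X) = 1.5821 bits, H(Y|X) = 1.2606 bits, H(X,Y) = 2.8427 bits

Marginal of X (row sums):
  P(X=0) = 0.172 + 0.148 + 0.020 = 0.340
  P(X=1) = 0.155 + 0.132 + 0.018 = 0.305
  P(X=2) = 0.179 + 0.155 + 0.021 = 0.355
H(X) = -[0.340·log₂(0.340) + 0.305·log₂(0.305) + 0.355·log₂(0.355)]
  = 0.52917 + 0.52250 + 0.53041 = 1.5821 bits

H(Y|X) = Σ_x P(x)·H(Y|X=x):
  X=0: P(X=0) = 0.340, P(Y|X=0) = (43/85, 37/85, 1/17) → H(Y|X=0) = 1.26011
  X=1: P(X=1) = 0.305, P(Y|X=1) = (31/61, 132/305, 18/305) → H(Y|X=1) = 1.26015
  X=2: P(X=2) = 0.355, P(Y|X=2) = (179/355, 31/71, 21/355) → H(Y|X=2) = 1.26142
H(Y|X) = 0.340·1.26011 + 0.305·1.26015 + 0.355·1.26142 = 1.2606 bits

H(X,Y) = -Σ_{x,y} P(x,y) log₂ P(x,y). Per-cell terms -P(x,y)·log₂P(x,y):
  X=0: 0.43680, 0.40794, 0.11288
  X=1: 0.41690, 0.38562, 0.10433
  X=2: 0.44427, 0.41690, 0.11704
Sum of the 9 terms: H(X,Y) = 2.8427 bits

Chain rule check:
  H(X) + H(Y|X) = 1.5821 + 1.2606 = 2.8427 bits
  H(X,Y) = 2.8427 bits
✓ Chain rule verified.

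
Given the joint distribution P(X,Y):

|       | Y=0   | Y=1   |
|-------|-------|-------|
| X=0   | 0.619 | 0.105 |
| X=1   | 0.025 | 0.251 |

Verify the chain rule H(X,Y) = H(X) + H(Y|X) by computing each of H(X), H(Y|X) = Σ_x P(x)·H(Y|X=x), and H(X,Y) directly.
H(X) = 0.8499 bits, H(Y|X) = 0.5534 bits, H(X,Y) = 1.4034 bits

Marginal of X (row sums):
  P(X=0) = 0.619 + 0.105 = 0.724
  P(X=1) = 0.025 + 0.251 = 0.276
H(X) = -[0.724·log₂(0.724) + 0.276·log₂(0.276)]
  = 0.337339 + 0.512604 = 0.8499 bits

H(Y|X) = Σ_x P(x)·H(Y|X=x):
  X=0: P(X=0) = 0.724, P(Y|X=0) = (619/724, 105/724) → H(Y|X=0) = 0.597256
  X=1: P(X=1) = 0.276, P(Y|X=1) = (25/276, 251/276) → H(Y|X=1) = 0.438402
H(Y|X) = 0.724·0.597256 + 0.276·0.438402 = 0.5534 bits

H(X,Y) = -Σ_{x,y} P(x,y) log₂ P(x,y). Per-cell terms -P(x,y)·log₂P(x,y):
  X=0: 0.428341, 0.341412
  X=1: 0.133048, 0.500554
Sum of the 4 terms: H(X,Y) = 1.4034 bits

Chain rule check:
  H(X) + H(Y|X) = 0.8499 + 0.5534 = 1.4033 bits
  H(X,Y) = 1.4034 bits
✓ Chain rule verified (Δ = 0.0001 is 4-dp rounding noise: each of the three values was rounded independently).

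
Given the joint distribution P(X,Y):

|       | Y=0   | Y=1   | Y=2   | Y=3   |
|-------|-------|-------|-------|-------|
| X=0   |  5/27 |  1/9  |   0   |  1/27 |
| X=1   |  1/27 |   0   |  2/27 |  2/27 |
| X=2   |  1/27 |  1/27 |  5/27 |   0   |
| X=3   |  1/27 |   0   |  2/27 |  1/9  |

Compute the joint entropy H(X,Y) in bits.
3.3205 bits

H(X,Y) = -Σ_{x,y} P(x,y) log₂ P(x,y). Per-cell terms -P(x,y)·log₂P(x,y):
  X=0: 0.45055, 0.35221, 0.00000, 0.17611
  X=1: 0.17611, 0.00000, 0.27814, 0.27814
  X=2: 0.17611, 0.17611, 0.45055, 0.00000
  X=3: 0.17611, 0.00000, 0.27814, 0.35221
  (cells with P = 0 contribute 0)
Sum of the 16 terms: H(X,Y) = 3.3205 bits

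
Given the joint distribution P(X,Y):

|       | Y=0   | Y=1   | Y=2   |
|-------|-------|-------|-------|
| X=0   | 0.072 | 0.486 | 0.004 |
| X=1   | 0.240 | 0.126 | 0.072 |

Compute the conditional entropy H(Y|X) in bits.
0.9662 bits

H(Y|X) = H(X,Y) - H(X)

H(X,Y) = -Σ_{x,y} P(x,y) log₂ P(x,y). Per-cell terms -P(x,y)·log₂P(x,y):
  X=0: 0.2733, 0.5059, 0.0319
  X=1: 0.4941, 0.3766, 0.2733
Sum of the 6 terms: H(X,Y) = 1.9551 bits

Marginal of X (row sums):
  P(X=0) = 0.072 + 0.486 + 0.004 = 0.562
  P(X=1) = 0.240 + 0.126 + 0.072 = 0.438
H(X) = -[0.562·log₂(0.562) + 0.438·log₂(0.438)]
  = 0.4672 + 0.5217 = 0.9889 bits

H(Y|X) = H(X,Y) - H(X) = 1.9551 - 0.9889 = 0.9662 bits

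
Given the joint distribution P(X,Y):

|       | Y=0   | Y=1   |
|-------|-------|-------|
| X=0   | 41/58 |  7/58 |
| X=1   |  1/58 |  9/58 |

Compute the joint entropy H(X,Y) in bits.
1.2400 bits

H(X,Y) = -Σ_{x,y} P(x,y) log₂ P(x,y). Per-cell terms -P(x,y)·log₂P(x,y):
  X=0: 0.35375, 0.36818
  X=1: 0.10100, 0.41711
Sum of the 4 terms: H(X,Y) = 1.2400 bits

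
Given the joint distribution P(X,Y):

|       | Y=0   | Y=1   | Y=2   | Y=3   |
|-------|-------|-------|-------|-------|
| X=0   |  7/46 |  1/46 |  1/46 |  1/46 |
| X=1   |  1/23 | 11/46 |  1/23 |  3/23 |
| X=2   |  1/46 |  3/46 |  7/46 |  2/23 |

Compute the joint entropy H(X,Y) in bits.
3.1405 bits

H(X,Y) = -Σ_{x,y} P(x,y) log₂ P(x,y). Per-cell terms -P(x,y)·log₂P(x,y):
  X=0: 0.41334, 0.12008, 0.12008, 0.12008
  X=1: 0.19668, 0.49360, 0.19668, 0.38330
  X=2: 0.12008, 0.25687, 0.41334, 0.30640
Sum of the 12 terms: H(X,Y) = 3.1405 bits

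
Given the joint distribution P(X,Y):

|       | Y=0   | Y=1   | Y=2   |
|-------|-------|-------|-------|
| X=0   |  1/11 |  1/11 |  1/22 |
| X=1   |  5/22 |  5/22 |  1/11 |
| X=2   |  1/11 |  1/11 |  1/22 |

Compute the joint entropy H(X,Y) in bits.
2.9495 bits

H(X,Y) = -Σ_{x,y} P(x,y) log₂ P(x,y). Per-cell terms -P(x,y)·log₂P(x,y):
  X=0: 0.3145, 0.3145, 0.2027
  X=1: 0.4858, 0.4858, 0.3145
  X=2: 0.3145, 0.3145, 0.2027
Sum of the 9 terms: H(X,Y) = 2.9495 bits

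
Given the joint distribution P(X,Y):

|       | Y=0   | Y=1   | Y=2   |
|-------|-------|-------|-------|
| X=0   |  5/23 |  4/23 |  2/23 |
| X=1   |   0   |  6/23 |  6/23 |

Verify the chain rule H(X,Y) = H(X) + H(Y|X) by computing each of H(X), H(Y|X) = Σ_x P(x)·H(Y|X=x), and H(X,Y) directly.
H(X) = 0.9986 bits, H(Y|X) = 1.2367 bits, H(X,Y) = 2.2353 bits

Marginal of X (row sums):
  P(X=0) = 5/23 + 4/23 + 2/23 = 11/23
  P(X=1) = 0 + 6/23 + 6/23 = 12/23
H(X) = -[(11/23)·log₂(11/23) + (12/23)·log₂(12/23)]
  = 0.5089 + 0.4897 = 0.9986 bits

H(Y|X) = Σ_x P(x)·H(Y|X=x):
  X=0: P(X=0) = 11/23, P(Y|X=0) = (5/11, 4/11, 2/11) → H(Y|X=0) = 1.4949
  X=1: P(X=1) = 12/23, P(Y|X=1) = (0, 1/2, 1/2) → H(Y|X=1) = 1.0000
H(Y|X) = (11/23)·1.4949 + (12/23)·1.0000 = 1.2367 bits

H(X,Y) = -Σ_{x,y} P(x,y) log₂ P(x,y). Per-cell terms -P(x,y)·log₂P(x,y):
  X=0: 0.4786, 0.4389, 0.3064
  X=1: 0.0000, 0.5057, 0.5057
  (cells with P = 0 contribute 0)
Sum of the 6 terms: H(X,Y) = 2.2353 bits

Chain rule check:
  H(X) + H(Y|X) = 0.9986 + 1.2367 = 2.2353 bits
  H(X,Y) = 2.2353 bits
✓ Chain rule verified.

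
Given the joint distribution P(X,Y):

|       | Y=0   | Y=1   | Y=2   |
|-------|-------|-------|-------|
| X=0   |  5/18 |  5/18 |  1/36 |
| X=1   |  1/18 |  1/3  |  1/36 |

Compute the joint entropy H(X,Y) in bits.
2.0739 bits

H(X,Y) = -Σ_{x,y} P(x,y) log₂ P(x,y). Per-cell terms -P(x,y)·log₂P(x,y):
  X=0: 0.51333, 0.51333, 0.14361
  X=1: 0.23166, 0.52832, 0.14361
Sum of the 6 terms: H(X,Y) = 2.0739 bits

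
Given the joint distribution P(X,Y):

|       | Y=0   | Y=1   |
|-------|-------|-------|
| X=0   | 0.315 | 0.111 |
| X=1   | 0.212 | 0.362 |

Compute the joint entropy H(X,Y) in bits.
1.8821 bits

H(X,Y) = -Σ_{x,y} P(x,y) log₂ P(x,y). Per-cell terms -P(x,y)·log₂P(x,y):
  X=0: 0.5250, 0.3520
  X=1: 0.4744, 0.5307
Sum of the 4 terms: H(X,Y) = 1.8821 bits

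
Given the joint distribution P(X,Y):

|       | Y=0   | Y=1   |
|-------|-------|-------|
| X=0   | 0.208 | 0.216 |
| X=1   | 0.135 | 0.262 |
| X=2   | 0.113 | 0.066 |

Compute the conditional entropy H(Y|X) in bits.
0.9611 bits

H(Y|X) = H(X,Y) - H(X)

H(X,Y) = -Σ_{x,y} P(x,y) log₂ P(x,y). Per-cell terms -P(x,y)·log₂P(x,y):
  X=0: 0.47119, 0.47755
  X=1: 0.39001, 0.50628
  X=2: 0.35545, 0.25881
Sum of the 6 terms: H(X,Y) = 2.4593 bits

Marginal of X (row sums):
  P(X=0) = 0.208 + 0.216 = 0.424
  P(X=1) = 0.135 + 0.262 = 0.397
  P(X=2) = 0.113 + 0.066 = 0.179
H(X) = -[0.424·log₂(0.424) + 0.397·log₂(0.397) + 0.179·log₂(0.179)]
  = 0.52485 + 0.52912 + 0.44427 = 1.4982 bits

H(Y|X) = H(X,Y) - H(X) = 2.4593 - 1.4982 = 0.9611 bits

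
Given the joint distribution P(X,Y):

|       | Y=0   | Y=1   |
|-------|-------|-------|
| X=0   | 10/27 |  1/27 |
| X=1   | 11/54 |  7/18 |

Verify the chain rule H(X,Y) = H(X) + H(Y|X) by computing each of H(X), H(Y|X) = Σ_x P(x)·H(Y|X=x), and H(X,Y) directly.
H(X) = 0.9751 bits, H(Y|X) = 0.7292 bits, H(X,Y) = 1.7043 bits

Marginal of X (row sums):
  P(X=0) = 10/27 + 1/27 = 11/27
  P(X=1) = 11/54 + 7/18 = 16/27
H(X) = -[(11/27)·log₂(11/27) + (16/27)·log₂(16/27)]
  = 0.5278 + 0.4473 = 0.9751 bits

H(Y|X) = Σ_x P(x)·H(Y|X=x):
  X=0: P(X=0) = 11/27, P(Y|X=0) = (10/11, 1/11) → H(Y|X=0) = 0.4395
  X=1: P(X=1) = 16/27, P(Y|X=1) = (11/32, 21/32) → H(Y|X=1) = 0.9284
H(Y|X) = (11/27)·0.4395 + (16/27)·0.9284 = 0.7292 bits

H(X,Y) = -Σ_{x,y} P(x,y) log₂ P(x,y). Per-cell terms -P(x,y)·log₂P(x,y):
  X=0: 0.5307, 0.1761
  X=1: 0.4676, 0.5299
Sum of the 4 terms: H(X,Y) = 1.7043 bits

Chain rule check:
  H(X) + H(Y|X) = 0.9751 + 0.7292 = 1.7043 bits
  H(X,Y) = 1.7043 bits
✓ Chain rule verified.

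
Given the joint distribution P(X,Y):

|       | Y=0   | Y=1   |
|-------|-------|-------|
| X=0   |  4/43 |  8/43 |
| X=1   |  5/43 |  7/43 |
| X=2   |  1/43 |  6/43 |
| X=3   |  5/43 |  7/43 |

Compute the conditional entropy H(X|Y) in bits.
1.9344 bits

H(X|Y) = H(X,Y) - H(Y)

H(X,Y) = -Σ_{x,y} P(x,y) log₂ P(x,y). Per-cell terms -P(x,y)·log₂P(x,y):
  X=0: 0.3187, 0.4514
  X=1: 0.3610, 0.4263
  X=2: 0.1262, 0.3965
  X=3: 0.3610, 0.4263
Sum of the 8 terms: H(X,Y) = 2.8674 bits

Marginal of Y (column sums):
  P(Y=0) = 4/43 + 5/43 + 1/43 + 5/43 = 15/43
  P(Y=1) = 8/43 + 7/43 + 6/43 + 7/43 = 28/43
H(Y) = -[(15/43)·log₂(15/43) + (28/43)·log₂(28/43)]
  = 0.5300 + 0.4030 = 0.9330 bits

H(X|Y) = H(X,Y) - H(Y) = 2.8674 - 0.9330 = 1.9344 bits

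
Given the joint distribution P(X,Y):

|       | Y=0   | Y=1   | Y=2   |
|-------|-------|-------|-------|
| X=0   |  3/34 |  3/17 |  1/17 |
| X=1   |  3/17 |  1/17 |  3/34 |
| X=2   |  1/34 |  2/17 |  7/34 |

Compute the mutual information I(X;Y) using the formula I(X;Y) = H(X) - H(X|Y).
0.1991 bits

I(X;Y) = H(X) - H(X|Y)

Marginal of X (row sums):
  P(X=0) = 3/34 + 3/17 + 1/17 = 11/34
  P(X=1) = 3/17 + 1/17 + 3/34 = 11/34
  P(X=2) = 1/34 + 2/17 + 7/34 = 6/17
H(X) = -[(11/34)·log₂(11/34) + (11/34)·log₂(11/34) + (6/17)·log₂(6/17)]
  = 0.5267 + 0.5267 + 0.5303 = 1.5837 bits

Marginal of Y (column sums):
  P(Y=0) = 3/34 + 3/17 + 1/34 = 5/17
  P(Y=1) = 3/17 + 1/17 + 2/17 = 6/17
  P(Y=2) = 1/17 + 3/34 + 7/34 = 6/17
H(X|Y) = Σ_y P(y)·H(X|Y=y):
  Y=0: P(Y=0) = 5/17, P(X|Y=0) = (3/10, 3/5, 1/10) → H(X|Y=0) = 1.2955
  Y=1: P(Y=1) = 6/17, P(X|Y=1) = (1/2, 1/6, 1/3) → H(X|Y=1) = 1.4591
  Y=2: P(Y=2) = 6/17, P(X|Y=2) = (1/6, 1/4, 7/12) → H(X|Y=2) = 1.3844
H(X|Y) = (5/17)·1.2955 + (6/17)·1.4591 + (6/17)·1.3844 = 1.3846 bits

I(X;Y) = H(X) - H(X|Y) = 1.5837 - 1.3846 = 0.1991 bits

Cross-check via I(X;Y) = H(X) + H(Y) - H(X,Y): computing H(Y) from the column sums and H(X,Y) from the 9 cells in the same way gives H(Y) = 1.5799 bits and H(X,Y) = 2.9645 bits, so
I(X;Y) = 1.5837 + 1.5799 - 2.9645 = 0.1991 bits ✓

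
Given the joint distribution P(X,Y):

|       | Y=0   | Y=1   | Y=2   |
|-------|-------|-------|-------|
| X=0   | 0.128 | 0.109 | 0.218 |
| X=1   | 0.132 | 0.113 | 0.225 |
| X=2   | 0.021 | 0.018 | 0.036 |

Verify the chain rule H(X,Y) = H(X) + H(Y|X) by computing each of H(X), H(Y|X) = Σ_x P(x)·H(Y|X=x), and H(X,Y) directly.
H(X) = 1.3091 bits, H(Y|X) = 1.5174 bits, H(X,Y) = 2.8265 bits

Marginal of X (row sums):
  P(X=0) = 0.128 + 0.109 + 0.218 = 0.455
  P(X=1) = 0.132 + 0.113 + 0.225 = 0.470
  P(X=2) = 0.021 + 0.018 + 0.036 = 0.075
H(X) = -[0.455·log₂(0.455) + 0.470·log₂(0.470) + 0.075·log₂(0.075)]
  = 0.51691 + 0.51196 + 0.28027 = 1.3091 bits

H(Y|X) = Σ_x P(x)·H(Y|X=x):
  X=0: P(X=0) = 0.455, P(Y|X=0) = (128/455, 109/455, 218/455) → H(Y|X=0) = 1.51720
  X=1: P(X=1) = 0.470, P(Y|X=1) = (66/235, 113/470, 45/94) → H(Y|X=1) = 1.51771
  X=2: P(X=2) = 0.075, P(Y|X=2) = (7/25, 6/25, 12/25) → H(Y|X=2) = 1.51662
H(Y|X) = 0.455·1.51720 + 0.470·1.51771 + 0.075·1.51662 = 1.5174 bits

H(X,Y) = -Σ_{x,y} P(x,y) log₂ P(x,y). Per-cell terms -P(x,y)·log₂P(x,y):
  X=0: 0.37962, 0.34854, 0.47908
  X=1: 0.38562, 0.35545, 0.48420
  X=2: 0.11704, 0.10433, 0.17265
Sum of the 9 terms: H(X,Y) = 2.8265 bits

Chain rule check:
  H(X) + H(Y|X) = 1.3091 + 1.5174 = 2.8265 bits
  H(X,Y) = 2.8265 bits
✓ Chain rule verified.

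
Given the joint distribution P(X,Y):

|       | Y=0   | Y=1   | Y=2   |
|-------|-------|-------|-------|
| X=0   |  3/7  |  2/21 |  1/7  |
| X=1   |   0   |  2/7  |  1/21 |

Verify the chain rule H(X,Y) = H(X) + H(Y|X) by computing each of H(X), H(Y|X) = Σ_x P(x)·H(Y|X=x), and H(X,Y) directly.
H(X) = 0.9183 bits, H(Y|X) = 1.0553 bits, H(X,Y) = 1.9736 bits

Marginal of X (row sums):
  P(X=0) = 3/7 + 2/21 + 1/7 = 2/3
  P(X=1) = 0 + 2/7 + 1/21 = 1/3
H(X) = -[(2/3)·log₂(2/3) + (1/3)·log₂(1/3)]
  = 0.38998 + 0.52832 = 0.9183 bits

H(Y|X) = Σ_x P(x)·H(Y|X=x):
  X=0: P(X=0) = 2/3, P(Y|X=0) = (9/14, 1/7, 3/14) → H(Y|X=0) = 1.28705
  X=1: P(X=1) = 1/3, P(Y|X=1) = (0, 6/7, 1/7) → H(Y|X=1) = 0.59167
H(Y|X) = (2/3)·1.28705 + (1/3)·0.59167 = 1.0553 bits

H(X,Y) = -Σ_{x,y} P(x,y) log₂ P(x,y). Per-cell terms -P(x,y)·log₂P(x,y):
  X=0: 0.52388, 0.32308, 0.40105
  X=1: 0.00000, 0.51639, 0.20916
  (cells with P = 0 contribute 0)
Sum of the 6 terms: H(X,Y) = 1.9736 bits

Chain rule check:
  H(X) + H(Y|X) = 0.9183 + 1.0553 = 1.9736 bits
  H(X,Y) = 1.9736 bits
✓ Chain rule verified.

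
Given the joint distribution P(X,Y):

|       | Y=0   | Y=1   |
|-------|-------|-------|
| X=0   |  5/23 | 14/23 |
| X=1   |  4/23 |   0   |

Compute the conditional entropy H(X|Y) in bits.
0.3878 bits

H(X|Y) = H(X,Y) - H(Y)

H(X,Y) = -Σ_{x,y} P(x,y) log₂ P(x,y). Per-cell terms -P(x,y)·log₂P(x,y):
  X=0: 0.478616, 0.435952
  X=1: 0.438880, 0.000000
  (cells with P = 0 contribute 0)
Sum of the 4 terms: H(X,Y) = 1.35345 bits

Marginal of Y (column sums):
  P(Y=0) = 5/23 + 4/23 = 9/23
  P(Y=1) = 14/23 + 0 = 14/23
H(Y) = -[(9/23)·log₂(9/23) + (14/23)·log₂(14/23)]
  = 0.529684 + 0.435952 = 0.96564 bits

H(X|Y) = H(X,Y) - H(Y) = 1.35345 - 0.96564 = 0.3878 bits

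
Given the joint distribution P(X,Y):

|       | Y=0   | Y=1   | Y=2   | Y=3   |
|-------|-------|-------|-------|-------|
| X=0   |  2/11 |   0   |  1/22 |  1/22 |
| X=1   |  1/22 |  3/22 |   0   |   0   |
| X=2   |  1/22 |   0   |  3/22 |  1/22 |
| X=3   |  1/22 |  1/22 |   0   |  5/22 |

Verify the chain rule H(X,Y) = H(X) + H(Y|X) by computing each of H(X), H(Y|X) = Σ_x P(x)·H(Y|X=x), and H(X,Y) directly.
H(X) = 1.9698 bits, H(Y|X) = 1.1660 bits, H(X,Y) = 3.1358 bits

Marginal of X (row sums):
  P(X=0) = 2/11 + 0 + 1/22 + 1/22 = 3/11
  P(X=1) = 1/22 + 3/22 + 0 + 0 = 2/11
  P(X=2) = 1/22 + 0 + 3/22 + 1/22 = 5/22
  P(X=3) = 1/22 + 1/22 + 0 + 5/22 = 7/22
H(X) = -[(3/11)·log₂(3/11) + (2/11)·log₂(2/11) + (5/22)·log₂(5/22) + (7/22)·log₂(7/22)]
  = 0.511219 + 0.447169 + 0.485796 + 0.525661 = 1.9698 bits

H(Y|X) = Σ_x P(x)·H(Y|X=x):
  X=0: P(X=0) = 3/11, P(Y|X=0) = (2/3, 0, 1/6, 1/6) → H(Y|X=0) = 1.251629
  X=1: P(X=1) = 2/11, P(Y|X=1) = (1/4, 3/4, 0, 0) → H(Y|X=1) = 0.811278
  X=2: P(X=2) = 5/22, P(Y|X=2) = (1/5, 0, 3/5, 1/5) → H(Y|X=2) = 1.370951
  X=3: P(X=3) = 7/22, P(Y|X=3) = (1/7, 1/7, 0, 5/7) → H(Y|X=3) = 1.148835
H(Y|X) = (3/11)·1.251629 + (2/11)·0.811278 + (5/22)·1.370951 + (7/22)·1.148835 = 1.1660 bits

H(X,Y) = -Σ_{x,y} P(x,y) log₂ P(x,y). Per-cell terms -P(x,y)·log₂P(x,y):
  X=0: 0.447169, 0.000000, 0.202701, 0.202701
  X=1: 0.202701, 0.391973, 0.000000, 0.000000
  X=2: 0.202701, 0.000000, 0.391973, 0.202701
  X=3: 0.202701, 0.202701, 0.000000, 0.485796
  (cells with P = 0 contribute 0)
Sum of the 16 terms: H(X,Y) = 3.1358 bits

Chain rule check:
  H(X) + H(Y|X) = 1.9698 + 1.1660 = 3.1358 bits
  H(X,Y) = 3.1358 bits
✓ Chain rule verified.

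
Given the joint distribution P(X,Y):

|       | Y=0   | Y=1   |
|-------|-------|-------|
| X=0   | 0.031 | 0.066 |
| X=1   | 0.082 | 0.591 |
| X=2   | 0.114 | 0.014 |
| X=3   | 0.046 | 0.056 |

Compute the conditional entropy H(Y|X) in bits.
0.6125 bits

H(Y|X) = H(X,Y) - H(X)

H(X,Y) = -Σ_{x,y} P(x,y) log₂ P(x,y). Per-cell terms -P(x,y)·log₂P(x,y):
  X=0: 0.15536, 0.25881
  X=1: 0.29588, 0.44843
  X=2: 0.35715, 0.08622
  X=3: 0.20434, 0.23287
Sum of the 8 terms: H(X,Y) = 2.03906 bits

Marginal of X (row sums):
  P(X=0) = 0.031 + 0.066 = 0.097
  P(X=1) = 0.082 + 0.591 = 0.673
  P(X=2) = 0.114 + 0.014 = 0.128
  P(X=3) = 0.046 + 0.056 = 0.102
H(X) = -[0.097·log₂(0.097) + 0.673·log₂(0.673) + 0.128·log₂(0.128) + 0.102·log₂(0.102)]
  = 0.32649 + 0.38450 + 0.37962 + 0.33592 = 1.42653 bits

H(Y|X) = H(X,Y) - H(X) = 2.03906 - 1.42653 = 0.6125 bits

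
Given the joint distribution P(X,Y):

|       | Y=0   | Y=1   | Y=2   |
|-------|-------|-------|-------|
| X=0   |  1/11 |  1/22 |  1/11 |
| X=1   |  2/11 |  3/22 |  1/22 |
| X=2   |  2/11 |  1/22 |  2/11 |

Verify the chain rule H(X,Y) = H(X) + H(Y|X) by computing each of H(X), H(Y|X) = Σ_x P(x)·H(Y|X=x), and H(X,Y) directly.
H(X) = 1.5440 bits, H(Y|X) = 1.4265 bits, H(X,Y) = 2.9706 bits

Marginal of X (row sums):
  P(X=0) = 1/11 + 1/22 + 1/11 = 5/22
  P(X=1) = 2/11 + 3/22 + 1/22 = 4/11
  P(X=2) = 2/11 + 1/22 + 2/11 = 9/22
H(X) = -[(5/22)·log₂(5/22) + (4/11)·log₂(4/11) + (9/22)·log₂(9/22)]
  = 0.485796 + 0.530702 + 0.527525 = 1.5440 bits

H(Y|X) = Σ_x P(x)·H(Y|X=x):
  X=0: P(X=0) = 5/22, P(Y|X=0) = (2/5, 1/5, 2/5) → H(Y|X=0) = 1.521928
  X=1: P(X=1) = 4/11, P(Y|X=1) = (1/2, 3/8, 1/8) → H(Y|X=1) = 1.405639
  X=2: P(X=2) = 9/22, P(Y|X=2) = (4/9, 1/9, 4/9) → H(Y|X=2) = 1.392147
H(Y|X) = (5/22)·1.521928 + (4/11)·1.405639 + (9/22)·1.392147 = 1.4265 bits

H(X,Y) = -Σ_{x,y} P(x,y) log₂ P(x,y). Per-cell terms -P(x,y)·log₂P(x,y):
  X=0: 0.314494, 0.202701, 0.314494
  X=1: 0.447169, 0.391973, 0.202701
  X=2: 0.447169, 0.202701, 0.447169
Sum of the 9 terms: H(X,Y) = 2.9706 bits

Chain rule check:
  H(X) + H(Y|X) = 1.5440 + 1.4265 = 2.9705 bits
  H(X,Y) = 2.9706 bits
✓ Chain rule verified (Δ = 0.0001 is 4-dp rounding noise: each of the three values was rounded independently).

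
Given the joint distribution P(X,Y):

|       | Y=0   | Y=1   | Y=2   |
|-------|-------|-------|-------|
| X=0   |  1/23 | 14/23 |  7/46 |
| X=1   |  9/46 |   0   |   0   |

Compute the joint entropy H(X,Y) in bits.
1.5065 bits

H(X,Y) = -Σ_{x,y} P(x,y) log₂ P(x,y). Per-cell terms -P(x,y)·log₂P(x,y):
  X=0: 0.1967, 0.4360, 0.4133
  X=1: 0.4605, 0.0000, 0.0000
  (cells with P = 0 contribute 0)
Sum of the 6 terms: H(X,Y) = 1.5065 bits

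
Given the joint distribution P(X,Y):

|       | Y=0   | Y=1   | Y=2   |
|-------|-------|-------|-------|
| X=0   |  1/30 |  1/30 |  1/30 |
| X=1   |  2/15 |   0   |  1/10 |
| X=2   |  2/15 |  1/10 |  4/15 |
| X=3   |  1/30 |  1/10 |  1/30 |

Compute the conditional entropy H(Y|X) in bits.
1.3452 bits

H(Y|X) = H(X,Y) - H(X)

H(X,Y) = -Σ_{x,y} P(x,y) log₂ P(x,y). Per-cell terms -P(x,y)·log₂P(x,y):
  X=0: 0.163563, 0.163563, 0.163563
  X=1: 0.387585, 0.000000, 0.332193
  X=2: 0.387585, 0.332193, 0.508504
  X=3: 0.163563, 0.332193, 0.163563
  (cells with P = 0 contribute 0)
Sum of the 12 terms: H(X,Y) = 3.09807 bits

Marginal of X (row sums):
  P(X=0) = 1/30 + 1/30 + 1/30 = 1/10
  P(X=1) = 2/15 + 0 + 1/10 = 7/30
  P(X=2) = 2/15 + 1/10 + 4/15 = 1/2
  P(X=3) = 1/30 + 1/10 + 1/30 = 1/6
H(X) = -[(1/10)·log₂(1/10) + (7/30)·log₂(7/30) + (1/2)·log₂(1/2) + (1/6)·log₂(1/6)]
  = 0.332193 + 0.489892 + 0.500000 + 0.430827 = 1.75291 bits

H(Y|X) = H(X,Y) - H(X) = 3.09807 - 1.75291 = 1.3452 bits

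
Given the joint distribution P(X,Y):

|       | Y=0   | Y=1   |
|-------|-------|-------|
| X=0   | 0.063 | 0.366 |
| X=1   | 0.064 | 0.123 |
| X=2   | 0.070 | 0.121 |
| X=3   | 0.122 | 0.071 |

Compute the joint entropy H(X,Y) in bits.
2.6861 bits

H(X,Y) = -Σ_{x,y} P(x,y) log₂ P(x,y). Per-cell terms -P(x,y)·log₂P(x,y):
  X=0: 0.25128, 0.53073
  X=1: 0.25381, 0.37186
  X=2: 0.26856, 0.36868
  X=3: 0.37028, 0.27094
Sum of the 8 terms: H(X,Y) = 2.6861 bits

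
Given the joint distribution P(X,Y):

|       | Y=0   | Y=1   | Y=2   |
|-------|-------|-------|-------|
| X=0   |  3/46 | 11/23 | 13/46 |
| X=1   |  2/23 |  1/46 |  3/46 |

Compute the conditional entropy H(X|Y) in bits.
0.5211 bits

H(X|Y) = H(X,Y) - H(Y)

H(X,Y) = -Σ_{x,y} P(x,y) log₂ P(x,y). Per-cell terms -P(x,y)·log₂P(x,y):
  X=0: 0.25687, 0.50893, 0.51523
  X=1: 0.30640, 0.12008, 0.25687
Sum of the 6 terms: H(X,Y) = 1.9644 bits

Marginal of Y (column sums):
  P(Y=0) = 3/46 + 2/23 = 7/46
  P(Y=1) = 11/23 + 1/46 = 1/2
  P(Y=2) = 13/46 + 3/46 = 8/23
H(Y) = -[(7/46)·log₂(7/46) + (1/2)·log₂(1/2) + (8/23)·log₂(8/23)]
  = 0.41334 + 0.50000 + 0.52993 = 1.4433 bits

H(X|Y) = H(X,Y) - H(Y) = 1.9644 - 1.4433 = 0.5211 bits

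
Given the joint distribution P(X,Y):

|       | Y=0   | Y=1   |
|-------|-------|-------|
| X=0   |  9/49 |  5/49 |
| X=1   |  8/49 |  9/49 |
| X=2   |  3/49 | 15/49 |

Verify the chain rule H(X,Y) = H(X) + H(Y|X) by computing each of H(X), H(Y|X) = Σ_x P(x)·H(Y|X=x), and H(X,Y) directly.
H(X) = 1.5770 bits, H(Y|X) = 0.8535 bits, H(X,Y) = 2.4305 bits

Marginal of X (row sums):
  P(X=0) = 9/49 + 5/49 = 2/7
  P(X=1) = 8/49 + 9/49 = 17/49
  P(X=2) = 3/49 + 15/49 = 18/49
H(X) = -[(2/7)·log₂(2/7) + (17/49)·log₂(17/49) + (18/49)·log₂(18/49)]
  = 0.51639 + 0.52986 + 0.53074 = 1.5770 bits

H(Y|X) = Σ_x P(x)·H(Y|X=x):
  X=0: P(X=0) = 2/7, P(Y|X=0) = (9/14, 5/14) → H(Y|X=0) = 0.94029
  X=1: P(X=1) = 17/49, P(Y|X=1) = (8/17, 9/17) → H(Y|X=1) = 0.99750
  X=2: P(X=2) = 18/49, P(Y|X=2) = (1/6, 5/6) → H(Y|X=2) = 0.65002
H(Y|X) = (2/7)·0.94029 + (17/49)·0.99750 + (18/49)·0.65002 = 0.8535 bits

H(X,Y) = -Σ_{x,y} P(x,y) log₂ P(x,y). Per-cell terms -P(x,y)·log₂P(x,y):
  X=0: 0.44904, 0.33600
  X=1: 0.42689, 0.44904
  X=2: 0.24672, 0.52280
Sum of the 6 terms: H(X,Y) = 2.4305 bits

Chain rule check:
  H(X) + H(Y|X) = 1.5770 + 0.8535 = 2.4305 bits
  H(X,Y) = 2.4305 bits
✓ Chain rule verified.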